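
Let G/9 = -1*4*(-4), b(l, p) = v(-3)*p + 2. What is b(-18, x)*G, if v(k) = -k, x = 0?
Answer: 288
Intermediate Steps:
b(l, p) = 2 + 3*p (b(l, p) = (-1*(-3))*p + 2 = 3*p + 2 = 2 + 3*p)
G = 144 (G = 9*(-1*4*(-4)) = 9*(-4*(-4)) = 9*16 = 144)
b(-18, x)*G = (2 + 3*0)*144 = (2 + 0)*144 = 2*144 = 288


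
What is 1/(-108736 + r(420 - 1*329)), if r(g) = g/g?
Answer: -1/108735 ≈ -9.1967e-6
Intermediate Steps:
r(g) = 1
1/(-108736 + r(420 - 1*329)) = 1/(-108736 + 1) = 1/(-108735) = -1/108735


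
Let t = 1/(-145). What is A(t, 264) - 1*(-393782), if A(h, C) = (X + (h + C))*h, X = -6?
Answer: 8279229141/21025 ≈ 3.9378e+5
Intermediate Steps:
t = -1/145 ≈ -0.0068966
A(h, C) = h*(-6 + C + h) (A(h, C) = (-6 + (h + C))*h = (-6 + (C + h))*h = (-6 + C + h)*h = h*(-6 + C + h))
A(t, 264) - 1*(-393782) = -(-6 + 264 - 1/145)/145 - 1*(-393782) = -1/145*37409/145 + 393782 = -37409/21025 + 393782 = 8279229141/21025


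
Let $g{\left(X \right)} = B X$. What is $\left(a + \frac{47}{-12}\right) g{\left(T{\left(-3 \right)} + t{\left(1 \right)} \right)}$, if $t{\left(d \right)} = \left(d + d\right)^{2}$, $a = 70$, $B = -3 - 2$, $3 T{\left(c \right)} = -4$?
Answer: $- \frac{7930}{9} \approx -881.11$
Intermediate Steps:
$T{\left(c \right)} = - \frac{4}{3}$ ($T{\left(c \right)} = \frac{1}{3} \left(-4\right) = - \frac{4}{3}$)
$B = -5$ ($B = -3 - 2 = -5$)
$t{\left(d \right)} = 4 d^{2}$ ($t{\left(d \right)} = \left(2 d\right)^{2} = 4 d^{2}$)
$g{\left(X \right)} = - 5 X$
$\left(a + \frac{47}{-12}\right) g{\left(T{\left(-3 \right)} + t{\left(1 \right)} \right)} = \left(70 + \frac{47}{-12}\right) \left(- 5 \left(- \frac{4}{3} + 4 \cdot 1^{2}\right)\right) = \left(70 + 47 \left(- \frac{1}{12}\right)\right) \left(- 5 \left(- \frac{4}{3} + 4 \cdot 1\right)\right) = \left(70 - \frac{47}{12}\right) \left(- 5 \left(- \frac{4}{3} + 4\right)\right) = \frac{793 \left(\left(-5\right) \frac{8}{3}\right)}{12} = \frac{793}{12} \left(- \frac{40}{3}\right) = - \frac{7930}{9}$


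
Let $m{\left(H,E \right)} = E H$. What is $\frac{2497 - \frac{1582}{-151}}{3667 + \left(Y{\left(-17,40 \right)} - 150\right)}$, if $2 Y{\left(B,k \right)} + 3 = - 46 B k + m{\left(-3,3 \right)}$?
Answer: $\frac{378629}{2891801} \approx 0.13093$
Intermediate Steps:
$Y{\left(B,k \right)} = -6 - 23 B k$ ($Y{\left(B,k \right)} = - \frac{3}{2} + \frac{- 46 B k + 3 \left(-3\right)}{2} = - \frac{3}{2} + \frac{- 46 B k - 9}{2} = - \frac{3}{2} + \frac{-9 - 46 B k}{2} = - \frac{3}{2} - \left(\frac{9}{2} + 23 B k\right) = -6 - 23 B k$)
$\frac{2497 - \frac{1582}{-151}}{3667 + \left(Y{\left(-17,40 \right)} - 150\right)} = \frac{2497 - \frac{1582}{-151}}{3667 - \left(156 - 15640\right)} = \frac{2497 - - \frac{1582}{151}}{3667 + \left(\left(-6 + 15640\right) - 150\right)} = \frac{2497 + \frac{1582}{151}}{3667 + \left(15634 - 150\right)} = \frac{378629}{151 \left(3667 + 15484\right)} = \frac{378629}{151 \cdot 19151} = \frac{378629}{151} \cdot \frac{1}{19151} = \frac{378629}{2891801}$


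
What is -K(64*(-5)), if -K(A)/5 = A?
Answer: -1600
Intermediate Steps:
K(A) = -5*A
-K(64*(-5)) = -(-5)*64*(-5) = -(-5)*(-320) = -1*1600 = -1600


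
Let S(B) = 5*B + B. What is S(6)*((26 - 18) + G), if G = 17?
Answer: 900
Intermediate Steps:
S(B) = 6*B
S(6)*((26 - 18) + G) = (6*6)*((26 - 18) + 17) = 36*(8 + 17) = 36*25 = 900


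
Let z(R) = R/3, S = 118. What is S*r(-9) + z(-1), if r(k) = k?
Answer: -3187/3 ≈ -1062.3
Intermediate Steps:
z(R) = R/3 (z(R) = R*(⅓) = R/3)
S*r(-9) + z(-1) = 118*(-9) + (⅓)*(-1) = -1062 - ⅓ = -3187/3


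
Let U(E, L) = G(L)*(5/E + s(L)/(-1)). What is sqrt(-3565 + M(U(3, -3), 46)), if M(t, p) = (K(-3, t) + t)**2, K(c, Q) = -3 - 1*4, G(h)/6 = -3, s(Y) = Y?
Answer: 6*sqrt(131) ≈ 68.673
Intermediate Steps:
G(h) = -18 (G(h) = 6*(-3) = -18)
K(c, Q) = -7 (K(c, Q) = -3 - 4 = -7)
U(E, L) = -90/E + 18*L (U(E, L) = -18*(5/E + L/(-1)) = -18*(5/E + L*(-1)) = -18*(5/E - L) = -18*(-L + 5/E) = -90/E + 18*L)
M(t, p) = (-7 + t)**2
sqrt(-3565 + M(U(3, -3), 46)) = sqrt(-3565 + (-7 + (-90/3 + 18*(-3)))**2) = sqrt(-3565 + (-7 + (-90*1/3 - 54))**2) = sqrt(-3565 + (-7 + (-30 - 54))**2) = sqrt(-3565 + (-7 - 84)**2) = sqrt(-3565 + (-91)**2) = sqrt(-3565 + 8281) = sqrt(4716) = 6*sqrt(131)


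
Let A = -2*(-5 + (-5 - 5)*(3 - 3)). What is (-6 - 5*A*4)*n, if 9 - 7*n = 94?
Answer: 17510/7 ≈ 2501.4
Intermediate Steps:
n = -85/7 (n = 9/7 - ⅐*94 = 9/7 - 94/7 = -85/7 ≈ -12.143)
A = 10 (A = -2*(-5 - 10*0) = -2*(-5 + 0) = -2*(-5) = 10)
(-6 - 5*A*4)*n = (-6 - 5*10*4)*(-85/7) = (-6 - 50*4)*(-85/7) = (-6 - 200)*(-85/7) = -206*(-85/7) = 17510/7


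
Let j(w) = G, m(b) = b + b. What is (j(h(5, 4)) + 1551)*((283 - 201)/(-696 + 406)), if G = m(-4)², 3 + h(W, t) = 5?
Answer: -13243/29 ≈ -456.66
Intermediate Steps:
h(W, t) = 2 (h(W, t) = -3 + 5 = 2)
m(b) = 2*b
G = 64 (G = (2*(-4))² = (-8)² = 64)
j(w) = 64
(j(h(5, 4)) + 1551)*((283 - 201)/(-696 + 406)) = (64 + 1551)*((283 - 201)/(-696 + 406)) = 1615*(82/(-290)) = 1615*(82*(-1/290)) = 1615*(-41/145) = -13243/29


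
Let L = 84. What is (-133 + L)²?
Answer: 2401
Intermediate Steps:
(-133 + L)² = (-133 + 84)² = (-49)² = 2401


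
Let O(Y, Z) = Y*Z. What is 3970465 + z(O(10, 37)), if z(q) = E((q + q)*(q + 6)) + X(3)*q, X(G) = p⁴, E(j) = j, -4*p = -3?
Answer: 543849225/128 ≈ 4.2488e+6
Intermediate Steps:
p = ¾ (p = -¼*(-3) = ¾ ≈ 0.75000)
X(G) = 81/256 (X(G) = (¾)⁴ = 81/256)
z(q) = 81*q/256 + 2*q*(6 + q) (z(q) = (q + q)*(q + 6) + 81*q/256 = (2*q)*(6 + q) + 81*q/256 = 2*q*(6 + q) + 81*q/256 = 81*q/256 + 2*q*(6 + q))
3970465 + z(O(10, 37)) = 3970465 + (10*37)*(3153 + 512*(10*37))/256 = 3970465 + (1/256)*370*(3153 + 512*370) = 3970465 + (1/256)*370*(3153 + 189440) = 3970465 + (1/256)*370*192593 = 3970465 + 35629705/128 = 543849225/128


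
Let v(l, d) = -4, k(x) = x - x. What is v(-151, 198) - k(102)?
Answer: -4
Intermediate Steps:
k(x) = 0
v(-151, 198) - k(102) = -4 - 1*0 = -4 + 0 = -4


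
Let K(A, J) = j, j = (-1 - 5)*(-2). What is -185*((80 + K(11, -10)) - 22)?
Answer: -12950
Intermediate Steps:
j = 12 (j = -6*(-2) = 12)
K(A, J) = 12
-185*((80 + K(11, -10)) - 22) = -185*((80 + 12) - 22) = -185*(92 - 22) = -185*70 = -12950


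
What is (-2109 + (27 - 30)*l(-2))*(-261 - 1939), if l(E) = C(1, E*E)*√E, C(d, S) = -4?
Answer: 4639800 - 26400*I*√2 ≈ 4.6398e+6 - 37335.0*I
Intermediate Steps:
l(E) = -4*√E
(-2109 + (27 - 30)*l(-2))*(-261 - 1939) = (-2109 + (27 - 30)*(-4*I*√2))*(-261 - 1939) = (-2109 - (-12)*I*√2)*(-2200) = (-2109 + 12*I*√2)*(-2200) = 4639800 - 26400*I*√2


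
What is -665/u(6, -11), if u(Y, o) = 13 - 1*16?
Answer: 665/3 ≈ 221.67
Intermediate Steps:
u(Y, o) = -3 (u(Y, o) = 13 - 16 = -3)
-665/u(6, -11) = -665/(-3) = -665*(-1/3) = 665/3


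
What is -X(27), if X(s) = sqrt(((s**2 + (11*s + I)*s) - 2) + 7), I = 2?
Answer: -sqrt(8807) ≈ -93.846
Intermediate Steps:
X(s) = sqrt(5 + s**2 + s*(2 + 11*s)) (X(s) = sqrt(((s**2 + (11*s + 2)*s) - 2) + 7) = sqrt(((s**2 + (2 + 11*s)*s) - 2) + 7) = sqrt(((s**2 + s*(2 + 11*s)) - 2) + 7) = sqrt((-2 + s**2 + s*(2 + 11*s)) + 7) = sqrt(5 + s**2 + s*(2 + 11*s)))
-X(27) = -sqrt(5 + 2*27 + 12*27**2) = -sqrt(5 + 54 + 12*729) = -sqrt(5 + 54 + 8748) = -sqrt(8807)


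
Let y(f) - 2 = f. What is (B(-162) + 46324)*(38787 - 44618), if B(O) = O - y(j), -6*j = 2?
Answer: -807482711/3 ≈ -2.6916e+8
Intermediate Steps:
j = -⅓ (j = -⅙*2 = -⅓ ≈ -0.33333)
y(f) = 2 + f
B(O) = -5/3 + O (B(O) = O - (2 - ⅓) = O - 1*5/3 = O - 5/3 = -5/3 + O)
(B(-162) + 46324)*(38787 - 44618) = ((-5/3 - 162) + 46324)*(38787 - 44618) = (-491/3 + 46324)*(-5831) = (138481/3)*(-5831) = -807482711/3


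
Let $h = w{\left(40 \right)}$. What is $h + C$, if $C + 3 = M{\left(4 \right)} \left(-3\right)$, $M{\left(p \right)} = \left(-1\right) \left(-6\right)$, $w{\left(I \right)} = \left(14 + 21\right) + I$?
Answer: $54$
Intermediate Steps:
$w{\left(I \right)} = 35 + I$
$M{\left(p \right)} = 6$
$h = 75$ ($h = 35 + 40 = 75$)
$C = -21$ ($C = -3 + 6 \left(-3\right) = -3 - 18 = -21$)
$h + C = 75 - 21 = 54$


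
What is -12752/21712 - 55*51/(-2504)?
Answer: 1810697/3397928 ≈ 0.53288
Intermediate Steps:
-12752/21712 - 55*51/(-2504) = -12752*1/21712 - 2805*(-1/2504) = -797/1357 + 2805/2504 = 1810697/3397928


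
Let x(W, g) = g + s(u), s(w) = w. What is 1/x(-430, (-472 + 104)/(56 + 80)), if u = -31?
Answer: -17/573 ≈ -0.029668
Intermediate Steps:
x(W, g) = -31 + g (x(W, g) = g - 31 = -31 + g)
1/x(-430, (-472 + 104)/(56 + 80)) = 1/(-31 + (-472 + 104)/(56 + 80)) = 1/(-31 - 368/136) = 1/(-31 - 368*1/136) = 1/(-31 - 46/17) = 1/(-573/17) = -17/573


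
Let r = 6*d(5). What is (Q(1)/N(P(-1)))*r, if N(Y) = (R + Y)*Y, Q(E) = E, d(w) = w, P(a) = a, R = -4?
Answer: 6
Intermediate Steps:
N(Y) = Y*(-4 + Y) (N(Y) = (-4 + Y)*Y = Y*(-4 + Y))
r = 30 (r = 6*5 = 30)
(Q(1)/N(P(-1)))*r = (1/(-(-4 - 1)))*30 = (1/(-1*(-5)))*30 = (1/5)*30 = (1*(⅕))*30 = (⅕)*30 = 6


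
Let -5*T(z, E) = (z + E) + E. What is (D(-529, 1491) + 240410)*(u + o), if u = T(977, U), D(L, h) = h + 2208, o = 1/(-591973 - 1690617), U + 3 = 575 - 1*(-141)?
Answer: -53558137322059/456518 ≈ -1.1732e+8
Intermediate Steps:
U = 713 (U = -3 + (575 - 1*(-141)) = -3 + (575 + 141) = -3 + 716 = 713)
o = -1/2282590 (o = 1/(-2282590) = -1/2282590 ≈ -4.3810e-7)
T(z, E) = -2*E/5 - z/5 (T(z, E) = -((z + E) + E)/5 = -((E + z) + E)/5 = -(z + 2*E)/5 = -2*E/5 - z/5)
D(L, h) = 2208 + h
u = -2403/5 (u = -⅖*713 - ⅕*977 = -1426/5 - 977/5 = -2403/5 ≈ -480.60)
(D(-529, 1491) + 240410)*(u + o) = ((2208 + 1491) + 240410)*(-2403/5 - 1/2282590) = (3699 + 240410)*(-219402551/456518) = 244109*(-219402551/456518) = -53558137322059/456518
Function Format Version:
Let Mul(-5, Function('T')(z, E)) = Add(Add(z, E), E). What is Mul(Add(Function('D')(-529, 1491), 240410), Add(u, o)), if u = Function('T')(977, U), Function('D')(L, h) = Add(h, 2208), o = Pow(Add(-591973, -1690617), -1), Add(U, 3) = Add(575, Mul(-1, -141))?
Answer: Rational(-53558137322059, 456518) ≈ -1.1732e+8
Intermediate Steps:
U = 713 (U = Add(-3, Add(575, Mul(-1, -141))) = Add(-3, Add(575, 141)) = Add(-3, 716) = 713)
o = Rational(-1, 2282590) (o = Pow(-2282590, -1) = Rational(-1, 2282590) ≈ -4.3810e-7)
Function('T')(z, E) = Add(Mul(Rational(-2, 5), E), Mul(Rational(-1, 5), z)) (Function('T')(z, E) = Mul(Rational(-1, 5), Add(Add(z, E), E)) = Mul(Rational(-1, 5), Add(Add(E, z), E)) = Mul(Rational(-1, 5), Add(z, Mul(2, E))) = Add(Mul(Rational(-2, 5), E), Mul(Rational(-1, 5), z)))
Function('D')(L, h) = Add(2208, h)
u = Rational(-2403, 5) (u = Add(Mul(Rational(-2, 5), 713), Mul(Rational(-1, 5), 977)) = Add(Rational(-1426, 5), Rational(-977, 5)) = Rational(-2403, 5) ≈ -480.60)
Mul(Add(Function('D')(-529, 1491), 240410), Add(u, o)) = Mul(Add(Add(2208, 1491), 240410), Add(Rational(-2403, 5), Rational(-1, 2282590))) = Mul(Add(3699, 240410), Rational(-219402551, 456518)) = Mul(244109, Rational(-219402551, 456518)) = Rational(-53558137322059, 456518)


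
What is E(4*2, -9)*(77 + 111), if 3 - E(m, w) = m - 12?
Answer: 1316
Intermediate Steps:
E(m, w) = 15 - m (E(m, w) = 3 - (m - 12) = 3 - (-12 + m) = 3 + (12 - m) = 15 - m)
E(4*2, -9)*(77 + 111) = (15 - 4*2)*(77 + 111) = (15 - 1*8)*188 = (15 - 8)*188 = 7*188 = 1316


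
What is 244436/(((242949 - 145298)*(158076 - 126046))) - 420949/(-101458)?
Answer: 658326444139829/158668214655370 ≈ 4.1491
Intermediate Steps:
244436/(((242949 - 145298)*(158076 - 126046))) - 420949/(-101458) = 244436/((97651*32030)) - 420949*(-1/101458) = 244436/3127761530 + 420949/101458 = 244436*(1/3127761530) + 420949/101458 = 122218/1563880765 + 420949/101458 = 658326444139829/158668214655370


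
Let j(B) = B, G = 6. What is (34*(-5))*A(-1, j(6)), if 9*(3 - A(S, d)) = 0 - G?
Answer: -1870/3 ≈ -623.33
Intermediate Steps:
A(S, d) = 11/3 (A(S, d) = 3 - (0 - 1*6)/9 = 3 - (0 - 6)/9 = 3 - ⅑*(-6) = 3 + ⅔ = 11/3)
(34*(-5))*A(-1, j(6)) = (34*(-5))*(11/3) = -170*11/3 = -1870/3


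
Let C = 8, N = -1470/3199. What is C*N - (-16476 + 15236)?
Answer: 565000/457 ≈ 1236.3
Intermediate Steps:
N = -210/457 (N = -1470*1/3199 = -210/457 ≈ -0.45952)
C*N - (-16476 + 15236) = 8*(-210/457) - (-16476 + 15236) = -1680/457 - 1*(-1240) = -1680/457 + 1240 = 565000/457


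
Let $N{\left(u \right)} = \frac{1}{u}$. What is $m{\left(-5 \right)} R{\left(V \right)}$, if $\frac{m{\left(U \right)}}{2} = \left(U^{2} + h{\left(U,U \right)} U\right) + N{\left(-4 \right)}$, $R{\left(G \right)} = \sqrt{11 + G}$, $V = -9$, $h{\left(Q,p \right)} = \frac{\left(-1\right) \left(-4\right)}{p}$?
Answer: $\frac{115 \sqrt{2}}{2} \approx 81.317$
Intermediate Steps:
$h{\left(Q,p \right)} = \frac{4}{p}$
$m{\left(U \right)} = \frac{15}{2} + 2 U^{2}$ ($m{\left(U \right)} = 2 \left(\left(U^{2} + \frac{4}{U} U\right) + \frac{1}{-4}\right) = 2 \left(\left(U^{2} + 4\right) - \frac{1}{4}\right) = 2 \left(\left(4 + U^{2}\right) - \frac{1}{4}\right) = 2 \left(\frac{15}{4} + U^{2}\right) = \frac{15}{2} + 2 U^{2}$)
$m{\left(-5 \right)} R{\left(V \right)} = \left(\frac{15}{2} + 2 \left(-5\right)^{2}\right) \sqrt{11 - 9} = \left(\frac{15}{2} + 2 \cdot 25\right) \sqrt{2} = \left(\frac{15}{2} + 50\right) \sqrt{2} = \frac{115 \sqrt{2}}{2}$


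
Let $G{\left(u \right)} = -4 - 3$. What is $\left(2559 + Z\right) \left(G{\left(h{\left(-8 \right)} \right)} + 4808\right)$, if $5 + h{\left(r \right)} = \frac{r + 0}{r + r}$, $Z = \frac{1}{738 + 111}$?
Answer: $\frac{10430614192}{849} \approx 1.2286 \cdot 10^{7}$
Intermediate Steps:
$Z = \frac{1}{849} \approx 0.0011779$
$h{\left(r \right)} = - \frac{9}{2}$ ($h{\left(r \right)} = -5 + \frac{r + 0}{r + r} = -5 + \frac{r}{2 r} = -5 + r \frac{1}{2 r} = -5 + \frac{1}{2} = - \frac{9}{2}$)
$G{\left(u \right)} = -7$
$\left(2559 + Z\right) \left(G{\left(h{\left(-8 \right)} \right)} + 4808\right) = \left(2559 + \frac{1}{849}\right) \left(-7 + 4808\right) = \frac{2172592}{849} \cdot 4801 = \frac{10430614192}{849}$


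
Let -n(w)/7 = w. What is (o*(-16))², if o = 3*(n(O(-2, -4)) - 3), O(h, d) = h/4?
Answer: 576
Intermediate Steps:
O(h, d) = h/4 (O(h, d) = h*(¼) = h/4)
n(w) = -7*w
o = 3/2 (o = 3*(-7*(-2)/4 - 3) = 3*(-7*(-½) - 3) = 3*(7/2 - 3) = 3*(½) = 3/2 ≈ 1.5000)
(o*(-16))² = ((3/2)*(-16))² = (-24)² = 576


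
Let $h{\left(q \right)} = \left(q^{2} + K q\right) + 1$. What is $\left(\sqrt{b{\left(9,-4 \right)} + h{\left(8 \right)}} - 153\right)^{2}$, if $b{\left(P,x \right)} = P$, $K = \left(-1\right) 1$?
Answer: $\left(153 - \sqrt{66}\right)^{2} \approx 20989.0$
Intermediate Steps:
$K = -1$
$h{\left(q \right)} = 1 + q^{2} - q$ ($h{\left(q \right)} = \left(q^{2} - q\right) + 1 = 1 + q^{2} - q$)
$\left(\sqrt{b{\left(9,-4 \right)} + h{\left(8 \right)}} - 153\right)^{2} = \left(\sqrt{9 + \left(1 + 8^{2} - 8\right)} - 153\right)^{2} = \left(\sqrt{9 + \left(1 + 64 - 8\right)} - 153\right)^{2} = \left(\sqrt{9 + 57} - 153\right)^{2} = \left(\sqrt{66} - 153\right)^{2} = \left(-153 + \sqrt{66}\right)^{2}$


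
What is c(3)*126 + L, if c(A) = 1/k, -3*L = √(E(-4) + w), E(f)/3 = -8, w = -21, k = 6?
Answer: 21 - I*√5 ≈ 21.0 - 2.2361*I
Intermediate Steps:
E(f) = -24 (E(f) = 3*(-8) = -24)
L = -I*√5 (L = -√(-24 - 21)/3 = -I*√5 ≈ -2.2361*I)
c(A) = ⅙ (c(A) = 1/6 = ⅙)
c(3)*126 + L = (⅙)*126 - I*√5 = 21 - I*√5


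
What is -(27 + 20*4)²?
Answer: -11449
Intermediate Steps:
-(27 + 20*4)² = -(27 + 80)² = -1*107² = -1*11449 = -11449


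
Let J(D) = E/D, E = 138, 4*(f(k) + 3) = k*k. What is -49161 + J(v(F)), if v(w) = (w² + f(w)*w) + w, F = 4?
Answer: -196621/4 ≈ -49155.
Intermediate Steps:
f(k) = -3 + k²/4 (f(k) = -3 + (k*k)/4 = -3 + k²/4)
v(w) = w + w² + w*(-3 + w²/4) (v(w) = (w² + (-3 + w²/4)*w) + w = (w² + w*(-3 + w²/4)) + w = w + w² + w*(-3 + w²/4))
J(D) = 138/D
-49161 + J(v(F)) = -49161 + 138/(((¼)*4*(-8 + 4² + 4*4))) = -49161 + 138/(((¼)*4*(-8 + 16 + 16))) = -49161 + 138/(((¼)*4*24)) = -49161 + 138/24 = -49161 + 138*(1/24) = -49161 + 23/4 = -196621/4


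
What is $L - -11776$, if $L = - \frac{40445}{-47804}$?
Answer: $\frac{562980349}{47804} \approx 11777.0$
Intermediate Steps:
$L = \frac{40445}{47804}$ ($L = \left(-40445\right) \left(- \frac{1}{47804}\right) = \frac{40445}{47804} \approx 0.84606$)
$L - -11776 = \frac{40445}{47804} - -11776 = \frac{40445}{47804} + 11776 = \frac{562980349}{47804}$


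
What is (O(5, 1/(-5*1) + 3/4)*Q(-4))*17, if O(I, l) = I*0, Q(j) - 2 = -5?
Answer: 0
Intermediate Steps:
Q(j) = -3 (Q(j) = 2 - 5 = -3)
O(I, l) = 0
(O(5, 1/(-5*1) + 3/4)*Q(-4))*17 = (0*(-3))*17 = 0*17 = 0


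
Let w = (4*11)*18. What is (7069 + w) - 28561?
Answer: -20700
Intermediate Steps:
w = 792 (w = 44*18 = 792)
(7069 + w) - 28561 = (7069 + 792) - 28561 = 7861 - 28561 = -20700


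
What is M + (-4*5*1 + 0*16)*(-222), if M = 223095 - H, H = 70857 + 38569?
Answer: 118109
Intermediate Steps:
H = 109426
M = 113669 (M = 223095 - 1*109426 = 223095 - 109426 = 113669)
M + (-4*5*1 + 0*16)*(-222) = 113669 + (-4*5*1 + 0*16)*(-222) = 113669 + (-20*1 + 0)*(-222) = 113669 + (-20 + 0)*(-222) = 113669 - 20*(-222) = 113669 + 4440 = 118109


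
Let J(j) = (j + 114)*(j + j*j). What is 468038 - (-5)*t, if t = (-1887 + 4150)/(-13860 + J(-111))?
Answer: 2131447315/4554 ≈ 4.6804e+5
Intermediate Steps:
J(j) = (114 + j)*(j + j**2)
t = 2263/22770 (t = (-1887 + 4150)/(-13860 - 111*(114 + (-111)**2 + 115*(-111))) = 2263/(-13860 - 111*(114 + 12321 - 12765)) = 2263/(-13860 - 111*(-330)) = 2263/(-13860 + 36630) = 2263/22770 ≈ 0.099385)
468038 - (-5)*t = 468038 - (-5)*2263/22770 = 468038 - 1*(-2263/4554) = 468038 + 2263/4554 = 2131447315/4554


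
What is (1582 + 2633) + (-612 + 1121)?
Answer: 4724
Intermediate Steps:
(1582 + 2633) + (-612 + 1121) = 4215 + 509 = 4724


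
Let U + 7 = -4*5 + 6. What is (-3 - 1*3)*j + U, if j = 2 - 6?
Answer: 3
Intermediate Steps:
j = -4
U = -21 (U = -7 + (-4*5 + 6) = -7 + (-20 + 6) = -7 - 14 = -21)
(-3 - 1*3)*j + U = (-3 - 1*3)*(-4) - 21 = (-3 - 3)*(-4) - 21 = -6*(-4) - 21 = 24 - 21 = 3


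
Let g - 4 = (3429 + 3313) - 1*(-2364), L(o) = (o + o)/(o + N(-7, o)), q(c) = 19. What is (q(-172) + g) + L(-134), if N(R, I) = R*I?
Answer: 27386/3 ≈ 9128.7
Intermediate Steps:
N(R, I) = I*R
L(o) = -1/3 (L(o) = (o + o)/(o + o*(-7)) = (2*o)/(o - 7*o) = (2*o)/((-6*o)) = (2*o)*(-1/(6*o)) = -1/3)
g = 9110 (g = 4 + ((3429 + 3313) - 1*(-2364)) = 4 + (6742 + 2364) = 4 + 9106 = 9110)
(q(-172) + g) + L(-134) = (19 + 9110) - 1/3 = 9129 - 1/3 = 27386/3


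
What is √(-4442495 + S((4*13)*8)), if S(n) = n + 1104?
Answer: 5*I*√177639 ≈ 2107.4*I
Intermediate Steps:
S(n) = 1104 + n
√(-4442495 + S((4*13)*8)) = √(-4442495 + (1104 + (4*13)*8)) = √(-4442495 + (1104 + 52*8)) = √(-4442495 + (1104 + 416)) = √(-4442495 + 1520) = √(-4440975) = 5*I*√177639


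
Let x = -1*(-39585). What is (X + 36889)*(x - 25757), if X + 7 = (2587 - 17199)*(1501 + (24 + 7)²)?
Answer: -496948755736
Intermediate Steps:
x = 39585
X = -35974751 (X = -7 + (2587 - 17199)*(1501 + (24 + 7)²) = -7 - 14612*(1501 + 31²) = -7 - 14612*(1501 + 961) = -7 - 14612*2462 = -7 - 35974744 = -35974751)
(X + 36889)*(x - 25757) = (-35974751 + 36889)*(39585 - 25757) = -35937862*13828 = -496948755736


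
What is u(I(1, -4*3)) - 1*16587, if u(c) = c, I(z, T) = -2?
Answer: -16589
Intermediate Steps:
u(I(1, -4*3)) - 1*16587 = -2 - 1*16587 = -2 - 16587 = -16589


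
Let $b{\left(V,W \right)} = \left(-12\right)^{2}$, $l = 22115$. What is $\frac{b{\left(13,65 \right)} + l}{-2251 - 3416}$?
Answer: $- \frac{22259}{5667} \approx -3.9278$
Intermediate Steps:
$b{\left(V,W \right)} = 144$
$\frac{b{\left(13,65 \right)} + l}{-2251 - 3416} = \frac{144 + 22115}{-2251 - 3416} = \frac{22259}{-5667} = 22259 \left(- \frac{1}{5667}\right) = - \frac{22259}{5667}$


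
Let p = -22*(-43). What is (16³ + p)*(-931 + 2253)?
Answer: 6665524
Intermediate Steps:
p = 946
(16³ + p)*(-931 + 2253) = (16³ + 946)*(-931 + 2253) = (4096 + 946)*1322 = 5042*1322 = 6665524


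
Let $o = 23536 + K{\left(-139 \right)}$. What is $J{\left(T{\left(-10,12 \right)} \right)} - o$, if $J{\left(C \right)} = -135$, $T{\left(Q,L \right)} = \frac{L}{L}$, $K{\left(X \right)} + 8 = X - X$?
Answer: $-23663$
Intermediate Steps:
$K{\left(X \right)} = -8$ ($K{\left(X \right)} = -8 + \left(X - X\right) = -8 + 0 = -8$)
$T{\left(Q,L \right)} = 1$
$o = 23528$ ($o = 23536 - 8 = 23528$)
$J{\left(T{\left(-10,12 \right)} \right)} - o = -135 - 23528 = -23663$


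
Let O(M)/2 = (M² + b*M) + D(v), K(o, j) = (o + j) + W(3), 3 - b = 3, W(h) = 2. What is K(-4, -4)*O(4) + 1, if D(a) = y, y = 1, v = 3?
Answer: -203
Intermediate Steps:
b = 0 (b = 3 - 1*3 = 3 - 3 = 0)
K(o, j) = 2 + j + o (K(o, j) = (o + j) + 2 = (j + o) + 2 = 2 + j + o)
D(a) = 1
O(M) = 2 + 2*M² (O(M) = 2*((M² + 0*M) + 1) = 2*((M² + 0) + 1) = 2*(M² + 1) = 2*(1 + M²) = 2 + 2*M²)
K(-4, -4)*O(4) + 1 = (2 - 4 - 4)*(2 + 2*4²) + 1 = -6*(2 + 2*16) + 1 = -6*(2 + 32) + 1 = -6*34 + 1 = -204 + 1 = -203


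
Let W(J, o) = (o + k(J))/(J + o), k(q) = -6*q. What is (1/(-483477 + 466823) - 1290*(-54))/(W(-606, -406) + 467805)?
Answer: 26682705697/179187740255 ≈ 0.14891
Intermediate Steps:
W(J, o) = (o - 6*J)/(J + o)
(1/(-483477 + 466823) - 1290*(-54))/(W(-606, -406) + 467805) = (1/(-483477 + 466823) - 1290*(-54))/((-406 - 6*(-606))/(-606 - 406) + 467805) = (1/(-16654) + 69660)/((-406 + 3636)/(-1012) + 467805) = (-1/16654 + 69660)/(-1/1012*3230 + 467805) = 1160117639/(16654*(-1615/506 + 467805)) = 1160117639/(16654*(236707715/506)) = (1160117639/16654)*(506/236707715) = 26682705697/179187740255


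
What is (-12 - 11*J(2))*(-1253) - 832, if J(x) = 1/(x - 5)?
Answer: 28829/3 ≈ 9609.7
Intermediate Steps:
J(x) = 1/(-5 + x)
(-12 - 11*J(2))*(-1253) - 832 = (-12 - 11/(-5 + 2))*(-1253) - 832 = (-12 - 11/(-3))*(-1253) - 832 = (-12 - 11*(-⅓))*(-1253) - 832 = (-12 + 11/3)*(-1253) - 832 = -25/3*(-1253) - 832 = 31325/3 - 832 = 28829/3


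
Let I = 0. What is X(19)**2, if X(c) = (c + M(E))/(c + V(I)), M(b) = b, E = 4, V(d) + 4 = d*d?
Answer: 529/225 ≈ 2.3511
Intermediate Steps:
V(d) = -4 + d**2 (V(d) = -4 + d*d = -4 + d**2)
X(c) = (4 + c)/(-4 + c) (X(c) = (c + 4)/(c + (-4 + 0**2)) = (4 + c)/(c + (-4 + 0)) = (4 + c)/(c - 4) = (4 + c)/(-4 + c))
X(19)**2 = ((4 + 19)/(-4 + 19))**2 = (23/15)**2 = 529/225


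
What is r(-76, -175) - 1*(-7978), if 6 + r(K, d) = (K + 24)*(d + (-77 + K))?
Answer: 25028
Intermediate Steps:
r(K, d) = -6 + (24 + K)*(-77 + K + d) (r(K, d) = -6 + (K + 24)*(d + (-77 + K)) = -6 + (24 + K)*(-77 + K + d))
r(-76, -175) - 1*(-7978) = (-1854 + (-76)² - 53*(-76) + 24*(-175) - 76*(-175)) - 1*(-7978) = (-1854 + 5776 + 4028 - 4200 + 13300) + 7978 = 17050 + 7978 = 25028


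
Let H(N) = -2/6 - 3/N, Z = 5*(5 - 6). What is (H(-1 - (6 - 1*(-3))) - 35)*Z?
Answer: 1051/6 ≈ 175.17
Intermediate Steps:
Z = -5 (Z = 5*(-1) = -5)
H(N) = -⅓ - 3/N (H(N) = -2*⅙ - 3/N = -⅓ - 3/N)
(H(-1 - (6 - 1*(-3))) - 35)*Z = ((-9 - (-1 - (6 - 1*(-3))))/(3*(-1 - (6 - 1*(-3)))) - 35)*(-5) = ((-9 - (-1 - (6 + 3)))/(3*(-1 - (6 + 3))) - 35)*(-5) = ((-9 - (-1 - 1*9))/(3*(-1 - 1*9)) - 35)*(-5) = ((-9 - (-1 - 9))/(3*(-1 - 9)) - 35)*(-5) = ((⅓)*(-9 - 1*(-10))/(-10) - 35)*(-5) = ((⅓)*(-⅒)*(-9 + 10) - 35)*(-5) = ((⅓)*(-⅒)*1 - 35)*(-5) = (-1/30 - 35)*(-5) = -1051/30*(-5) = 1051/6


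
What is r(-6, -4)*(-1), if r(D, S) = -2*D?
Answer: -12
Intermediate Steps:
r(-6, -4)*(-1) = -2*(-6)*(-1) = 12*(-1) = -12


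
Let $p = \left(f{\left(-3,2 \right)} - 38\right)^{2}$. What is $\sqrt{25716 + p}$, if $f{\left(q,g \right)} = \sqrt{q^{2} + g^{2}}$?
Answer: $\sqrt{27173 - 76 \sqrt{13}} \approx 164.01$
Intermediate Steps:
$f{\left(q,g \right)} = \sqrt{g^{2} + q^{2}}$
$p = \left(-38 + \sqrt{13}\right)^{2}$ ($p = \left(\sqrt{2^{2} + \left(-3\right)^{2}} - 38\right)^{2} = \left(\sqrt{4 + 9} - 38\right)^{2} = \left(\sqrt{13} - 38\right)^{2} = \left(-38 + \sqrt{13}\right)^{2} \approx 1183.0$)
$\sqrt{25716 + p} = \sqrt{25716 + \left(38 - \sqrt{13}\right)^{2}}$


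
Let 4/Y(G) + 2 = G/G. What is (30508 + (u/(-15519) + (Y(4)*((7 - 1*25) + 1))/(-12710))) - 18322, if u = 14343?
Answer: 57225294579/4696345 ≈ 12185.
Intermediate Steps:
Y(G) = -4 (Y(G) = 4/(-2 + G/G) = 4/(-2 + 1) = 4/(-1) = 4*(-1) = -4)
(30508 + (u/(-15519) + (Y(4)*((7 - 1*25) + 1))/(-12710))) - 18322 = (30508 + (14343/(-15519) - 4*((7 - 1*25) + 1)/(-12710))) - 18322 = (30508 + (14343*(-1/15519) - 4*((7 - 25) + 1)*(-1/12710))) - 18322 = (30508 + (-683/739 - 4*(-18 + 1)*(-1/12710))) - 18322 = (30508 + (-683/739 - 4*(-17)*(-1/12710))) - 18322 = (30508 + (-683/739 + 68*(-1/12710))) - 18322 = (30508 + (-683/739 - 34/6355)) - 18322 = (30508 - 4365591/4696345) - 18322 = 143271727669/4696345 - 18322 = 57225294579/4696345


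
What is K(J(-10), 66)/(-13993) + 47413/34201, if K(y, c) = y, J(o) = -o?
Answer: 663108099/478574593 ≈ 1.3856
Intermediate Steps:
K(J(-10), 66)/(-13993) + 47413/34201 = -1*(-10)/(-13993) + 47413/34201 = 10*(-1/13993) + 47413*(1/34201) = -10/13993 + 47413/34201 = 663108099/478574593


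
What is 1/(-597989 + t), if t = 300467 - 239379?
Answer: -1/536901 ≈ -1.8625e-6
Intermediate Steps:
t = 61088
1/(-597989 + t) = 1/(-597989 + 61088) = 1/(-536901) = -1/536901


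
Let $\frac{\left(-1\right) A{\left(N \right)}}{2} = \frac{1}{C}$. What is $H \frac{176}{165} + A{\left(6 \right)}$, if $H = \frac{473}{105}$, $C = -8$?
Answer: $\frac{31847}{6300} \approx 5.0551$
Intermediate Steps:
$H = \frac{473}{105}$ ($H = 473 \cdot \frac{1}{105} = \frac{473}{105} \approx 4.5048$)
$A{\left(N \right)} = \frac{1}{4}$ ($A{\left(N \right)} = - \frac{2}{-8} = \left(-2\right) \left(- \frac{1}{8}\right) = \frac{1}{4}$)
$H \frac{176}{165} + A{\left(6 \right)} = \frac{473 \cdot \frac{176}{165}}{105} + \frac{1}{4} = \frac{473 \cdot 176 \cdot \frac{1}{165}}{105} + \frac{1}{4} = \frac{473}{105} \cdot \frac{16}{15} + \frac{1}{4} = \frac{7568}{1575} + \frac{1}{4} = \frac{31847}{6300}$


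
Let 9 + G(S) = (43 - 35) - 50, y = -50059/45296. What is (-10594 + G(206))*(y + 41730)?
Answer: -20120668263545/45296 ≈ -4.4420e+8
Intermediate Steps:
y = -50059/45296 (y = -50059*1/45296 = -50059/45296 ≈ -1.1052)
G(S) = -51 (G(S) = -9 + ((43 - 35) - 50) = -9 + (8 - 50) = -9 - 42 = -51)
(-10594 + G(206))*(y + 41730) = (-10594 - 51)*(-50059/45296 + 41730) = -10645*1890152021/45296 = -20120668263545/45296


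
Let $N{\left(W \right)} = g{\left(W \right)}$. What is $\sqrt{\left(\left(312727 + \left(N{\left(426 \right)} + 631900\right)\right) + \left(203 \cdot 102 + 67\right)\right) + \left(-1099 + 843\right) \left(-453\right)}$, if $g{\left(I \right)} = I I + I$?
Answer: $\sqrt{1263270} \approx 1124.0$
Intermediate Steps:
$g{\left(I \right)} = I + I^{2}$ ($g{\left(I \right)} = I^{2} + I = I + I^{2}$)
$N{\left(W \right)} = W \left(1 + W\right)$
$\sqrt{\left(\left(312727 + \left(N{\left(426 \right)} + 631900\right)\right) + \left(203 \cdot 102 + 67\right)\right) + \left(-1099 + 843\right) \left(-453\right)} = \sqrt{\left(\left(312727 + \left(426 \left(1 + 426\right) + 631900\right)\right) + \left(203 \cdot 102 + 67\right)\right) + \left(-1099 + 843\right) \left(-453\right)} = \sqrt{\left(\left(312727 + \left(426 \cdot 427 + 631900\right)\right) + \left(20706 + 67\right)\right) - -115968} = \sqrt{\left(\left(312727 + \left(181902 + 631900\right)\right) + 20773\right) + 115968} = \sqrt{\left(\left(312727 + 813802\right) + 20773\right) + 115968} = \sqrt{\left(1126529 + 20773\right) + 115968} = \sqrt{1147302 + 115968} = \sqrt{1263270}$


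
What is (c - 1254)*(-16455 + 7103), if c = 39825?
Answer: -360715992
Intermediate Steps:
(c - 1254)*(-16455 + 7103) = (39825 - 1254)*(-16455 + 7103) = 38571*(-9352) = -360715992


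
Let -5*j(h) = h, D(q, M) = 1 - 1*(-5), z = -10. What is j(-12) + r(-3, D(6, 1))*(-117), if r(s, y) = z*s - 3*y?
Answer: -7008/5 ≈ -1401.6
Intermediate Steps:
D(q, M) = 6 (D(q, M) = 1 + 5 = 6)
r(s, y) = -10*s - 3*y
j(h) = -h/5
j(-12) + r(-3, D(6, 1))*(-117) = -⅕*(-12) + (-10*(-3) - 3*6)*(-117) = 12/5 + (30 - 18)*(-117) = 12/5 + 12*(-117) = 12/5 - 1404 = -7008/5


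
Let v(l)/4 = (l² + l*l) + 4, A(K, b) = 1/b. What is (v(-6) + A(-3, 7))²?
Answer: 4532641/49 ≈ 92503.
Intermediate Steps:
v(l) = 16 + 8*l² (v(l) = 4*((l² + l*l) + 4) = 4*((l² + l²) + 4) = 4*(2*l² + 4) = 4*(4 + 2*l²) = 16 + 8*l²)
(v(-6) + A(-3, 7))² = ((16 + 8*(-6)²) + 1/7)² = ((16 + 8*36) + ⅐)² = ((16 + 288) + ⅐)² = (304 + ⅐)² = (2129/7)² = 4532641/49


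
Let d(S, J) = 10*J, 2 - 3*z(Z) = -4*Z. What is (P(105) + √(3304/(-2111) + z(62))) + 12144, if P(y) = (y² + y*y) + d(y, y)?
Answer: 35244 + √3279468054/6333 ≈ 35253.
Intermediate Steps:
z(Z) = ⅔ + 4*Z/3 (z(Z) = ⅔ - (-4)*Z/3 = ⅔ + 4*Z/3)
P(y) = 2*y² + 10*y (P(y) = (y² + y*y) + 10*y = (y² + y²) + 10*y = 2*y² + 10*y)
(P(105) + √(3304/(-2111) + z(62))) + 12144 = (2*105*(5 + 105) + √(3304/(-2111) + (⅔ + (4/3)*62))) + 12144 = (2*105*110 + √(3304*(-1/2111) + (⅔ + 248/3))) + 12144 = (23100 + √(-3304/2111 + 250/3)) + 12144 = (23100 + √(517838/6333)) + 12144 = (23100 + √3279468054/6333) + 12144 = 35244 + √3279468054/6333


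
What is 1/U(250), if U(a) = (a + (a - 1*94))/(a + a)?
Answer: 250/203 ≈ 1.2315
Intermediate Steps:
U(a) = (-94 + 2*a)/(2*a) (U(a) = (a + (a - 94))/((2*a)) = (a + (-94 + a))*(1/(2*a)) = (-94 + 2*a)*(1/(2*a)) = (-94 + 2*a)/(2*a))
1/U(250) = 1/((-47 + 250)/250) = 1/((1/250)*203) = 1/(203/250) = 250/203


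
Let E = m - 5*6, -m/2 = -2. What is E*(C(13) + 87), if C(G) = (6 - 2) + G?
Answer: -2704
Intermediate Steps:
m = 4 (m = -2*(-2) = 4)
C(G) = 4 + G
E = -26 (E = 4 - 5*6 = 4 - 30 = -26)
E*(C(13) + 87) = -26*((4 + 13) + 87) = -26*(17 + 87) = -26*104 = -2704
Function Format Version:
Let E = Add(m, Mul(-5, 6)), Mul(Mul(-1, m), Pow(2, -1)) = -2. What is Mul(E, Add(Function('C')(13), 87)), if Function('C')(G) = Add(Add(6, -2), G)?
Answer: -2704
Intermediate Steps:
m = 4 (m = Mul(-2, -2) = 4)
Function('C')(G) = Add(4, G)
E = -26 (E = Add(4, Mul(-5, 6)) = Add(4, -30) = -26)
Mul(E, Add(Function('C')(13), 87)) = Mul(-26, Add(Add(4, 13), 87)) = Mul(-26, Add(17, 87)) = Mul(-26, 104) = -2704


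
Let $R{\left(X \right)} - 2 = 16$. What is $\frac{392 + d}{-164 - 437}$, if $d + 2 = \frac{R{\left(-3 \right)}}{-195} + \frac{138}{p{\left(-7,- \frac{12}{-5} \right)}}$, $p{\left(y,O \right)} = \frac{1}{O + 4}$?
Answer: $- \frac{82752}{39065} \approx -2.1183$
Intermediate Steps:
$R{\left(X \right)} = 18$ ($R{\left(X \right)} = 2 + 16 = 18$)
$p{\left(y,O \right)} = \frac{1}{4 + O}$
$d = \frac{57272}{65}$ ($d = -2 + \left(\frac{18}{-195} + \frac{138}{\frac{1}{4 - \frac{12}{-5}}}\right) = -2 + \left(18 \left(- \frac{1}{195}\right) + \frac{138}{\frac{1}{4 - - \frac{12}{5}}}\right) = -2 - \left(\frac{6}{65} - \frac{138}{\frac{1}{4 + \frac{12}{5}}}\right) = -2 - \left(\frac{6}{65} - \frac{138}{\frac{1}{\frac{32}{5}}}\right) = -2 - \left(\frac{6}{65} - \frac{138}{\frac{5}{32}}\right) = -2 + \left(- \frac{6}{65} + 138 \cdot \frac{32}{5}\right) = -2 + \left(- \frac{6}{65} + \frac{4416}{5}\right) = -2 + \frac{57402}{65} = \frac{57272}{65} \approx 881.11$)
$\frac{392 + d}{-164 - 437} = \frac{392 + \frac{57272}{65}}{-164 - 437} = \frac{82752}{65 \left(-601\right)} = \frac{82752}{65} \left(- \frac{1}{601}\right) = - \frac{82752}{39065}$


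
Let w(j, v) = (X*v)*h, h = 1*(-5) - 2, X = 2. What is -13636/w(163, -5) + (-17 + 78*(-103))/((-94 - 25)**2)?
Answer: -13833069/70805 ≈ -195.37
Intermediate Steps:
h = -7 (h = -5 - 2 = -7)
w(j, v) = -14*v (w(j, v) = (2*v)*(-7) = -14*v)
-13636/w(163, -5) + (-17 + 78*(-103))/((-94 - 25)**2) = -13636/((-14*(-5))) + (-17 + 78*(-103))/((-94 - 25)**2) = -13636/70 + (-17 - 8034)/((-119)**2) = -13636*1/70 - 8051/14161 = -974/5 - 8051*1/14161 = -974/5 - 8051/14161 = -13833069/70805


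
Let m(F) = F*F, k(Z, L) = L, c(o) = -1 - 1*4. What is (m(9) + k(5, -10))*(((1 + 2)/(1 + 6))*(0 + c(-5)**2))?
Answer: 5325/7 ≈ 760.71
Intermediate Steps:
c(o) = -5 (c(o) = -1 - 4 = -5)
m(F) = F**2
(m(9) + k(5, -10))*(((1 + 2)/(1 + 6))*(0 + c(-5)**2)) = (9**2 - 10)*(((1 + 2)/(1 + 6))*(0 + (-5)**2)) = (81 - 10)*((3/7)*(0 + 25)) = 71*((3*(1/7))*25) = 71*((3/7)*25) = 71*(75/7) = 5325/7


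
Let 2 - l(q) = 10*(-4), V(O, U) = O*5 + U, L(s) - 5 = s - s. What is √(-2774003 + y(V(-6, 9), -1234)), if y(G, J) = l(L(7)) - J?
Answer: I*√2772727 ≈ 1665.2*I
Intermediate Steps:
L(s) = 5 (L(s) = 5 + (s - s) = 5 + 0 = 5)
V(O, U) = U + 5*O (V(O, U) = 5*O + U = U + 5*O)
l(q) = 42 (l(q) = 2 - 10*(-4) = 2 - 1*(-40) = 2 + 40 = 42)
y(G, J) = 42 - J
√(-2774003 + y(V(-6, 9), -1234)) = √(-2774003 + (42 - 1*(-1234))) = √(-2774003 + (42 + 1234)) = √(-2774003 + 1276) = √(-2772727) = I*√2772727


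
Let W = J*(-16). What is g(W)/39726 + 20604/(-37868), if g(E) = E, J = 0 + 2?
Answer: -102465785/188043021 ≈ -0.54491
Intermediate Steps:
J = 2
W = -32 (W = 2*(-16) = -32)
g(W)/39726 + 20604/(-37868) = -32/39726 + 20604/(-37868) = -32*1/39726 + 20604*(-1/37868) = -16/19863 - 5151/9467 = -102465785/188043021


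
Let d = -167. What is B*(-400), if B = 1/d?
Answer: 400/167 ≈ 2.3952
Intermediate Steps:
B = -1/167 (B = 1/(-167) = -1/167 ≈ -0.0059880)
B*(-400) = -1/167*(-400) = 400/167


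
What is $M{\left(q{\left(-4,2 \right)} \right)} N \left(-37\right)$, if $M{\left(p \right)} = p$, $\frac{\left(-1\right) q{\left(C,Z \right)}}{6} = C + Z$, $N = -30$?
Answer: $13320$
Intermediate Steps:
$q{\left(C,Z \right)} = - 6 C - 6 Z$ ($q{\left(C,Z \right)} = - 6 \left(C + Z\right) = - 6 C - 6 Z$)
$M{\left(q{\left(-4,2 \right)} \right)} N \left(-37\right) = \left(\left(-6\right) \left(-4\right) - 12\right) \left(-30\right) \left(-37\right) = \left(24 - 12\right) \left(-30\right) \left(-37\right) = 12 \left(-30\right) \left(-37\right) = \left(-360\right) \left(-37\right) = 13320$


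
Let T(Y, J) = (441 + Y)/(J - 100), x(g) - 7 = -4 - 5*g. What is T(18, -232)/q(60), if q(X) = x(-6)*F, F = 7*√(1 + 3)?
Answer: -153/51128 ≈ -0.0029925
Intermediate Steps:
F = 14 (F = 7*√4 = 7*2 = 14)
x(g) = 3 - 5*g (x(g) = 7 + (-4 - 5*g) = 3 - 5*g)
T(Y, J) = (441 + Y)/(-100 + J)
q(X) = 462 (q(X) = (3 - 5*(-6))*14 = (3 + 30)*14 = 33*14 = 462)
T(18, -232)/q(60) = ((441 + 18)/(-100 - 232))/462 = (459/(-332))*(1/462) = -1/332*459*(1/462) = -459/332*1/462 = -153/51128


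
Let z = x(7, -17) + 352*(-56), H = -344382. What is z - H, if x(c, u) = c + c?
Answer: 324684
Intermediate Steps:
x(c, u) = 2*c
z = -19698 (z = 2*7 + 352*(-56) = 14 - 19712 = -19698)
z - H = -19698 - 1*(-344382) = -19698 + 344382 = 324684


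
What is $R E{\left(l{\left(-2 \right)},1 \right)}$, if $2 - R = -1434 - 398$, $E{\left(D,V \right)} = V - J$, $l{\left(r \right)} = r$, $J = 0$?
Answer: $1834$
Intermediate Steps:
$E{\left(D,V \right)} = V$ ($E{\left(D,V \right)} = V - 0 = V + 0 = V$)
$R = 1834$ ($R = 2 - \left(-1434 - 398\right) = 2 - -1832 = 2 + 1832 = 1834$)
$R E{\left(l{\left(-2 \right)},1 \right)} = 1834 \cdot 1 = 1834$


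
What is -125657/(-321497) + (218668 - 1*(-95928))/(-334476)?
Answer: -14778104870/26883257643 ≈ -0.54971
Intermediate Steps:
-125657/(-321497) + (218668 - 1*(-95928))/(-334476) = -125657*(-1/321497) + (218668 + 95928)*(-1/334476) = 125657/321497 + 314596*(-1/334476) = 125657/321497 - 78649/83619 = -14778104870/26883257643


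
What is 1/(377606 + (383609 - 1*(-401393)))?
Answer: 1/1162608 ≈ 8.6014e-7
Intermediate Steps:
1/(377606 + (383609 - 1*(-401393))) = 1/(377606 + (383609 + 401393)) = 1/(377606 + 785002) = 1/1162608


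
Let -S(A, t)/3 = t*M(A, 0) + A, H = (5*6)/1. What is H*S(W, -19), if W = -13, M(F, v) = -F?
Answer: 23400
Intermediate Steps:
H = 30 (H = 30*1 = 30)
S(A, t) = -3*A + 3*A*t (S(A, t) = -3*(t*(-A) + A) = -3*(-A*t + A) = -3*(A - A*t) = -3*A + 3*A*t)
H*S(W, -19) = 30*(3*(-13)*(-1 - 19)) = 30*(3*(-13)*(-20)) = 30*780 = 23400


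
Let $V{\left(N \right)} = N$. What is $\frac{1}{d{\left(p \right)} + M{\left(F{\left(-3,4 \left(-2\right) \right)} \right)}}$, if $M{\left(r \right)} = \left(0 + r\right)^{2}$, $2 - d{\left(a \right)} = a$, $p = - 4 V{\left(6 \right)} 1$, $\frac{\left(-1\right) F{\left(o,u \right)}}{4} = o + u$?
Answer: $\frac{1}{1962} \approx 0.00050968$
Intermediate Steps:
$F{\left(o,u \right)} = - 4 o - 4 u$ ($F{\left(o,u \right)} = - 4 \left(o + u\right) = - 4 o - 4 u$)
$p = -24$ ($p = \left(-4\right) 6 \cdot 1 = \left(-24\right) 1 = -24$)
$d{\left(a \right)} = 2 - a$
$M{\left(r \right)} = r^{2}$
$\frac{1}{d{\left(p \right)} + M{\left(F{\left(-3,4 \left(-2\right) \right)} \right)}} = \frac{1}{\left(2 - -24\right) + \left(\left(-4\right) \left(-3\right) - 4 \cdot 4 \left(-2\right)\right)^{2}} = \frac{1}{\left(2 + 24\right) + \left(12 - -32\right)^{2}} = \frac{1}{26 + \left(12 + 32\right)^{2}} = \frac{1}{26 + 44^{2}} = \frac{1}{26 + 1936} = \frac{1}{1962}$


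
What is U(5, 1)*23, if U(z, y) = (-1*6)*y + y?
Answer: -115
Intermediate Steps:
U(z, y) = -5*y (U(z, y) = -6*y + y = -5*y)
U(5, 1)*23 = -5*1*23 = -5*23 = -115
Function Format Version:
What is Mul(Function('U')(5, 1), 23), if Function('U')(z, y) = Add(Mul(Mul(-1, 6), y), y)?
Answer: -115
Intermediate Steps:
Function('U')(z, y) = Mul(-5, y) (Function('U')(z, y) = Add(Mul(-6, y), y) = Mul(-5, y))
Mul(Function('U')(5, 1), 23) = Mul(Mul(-5, 1), 23) = Mul(-5, 23) = -115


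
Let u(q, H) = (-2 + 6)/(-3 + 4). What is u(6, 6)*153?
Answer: 612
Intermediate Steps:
u(q, H) = 4 (u(q, H) = 4/1 = 4*1 = 4)
u(6, 6)*153 = 4*153 = 612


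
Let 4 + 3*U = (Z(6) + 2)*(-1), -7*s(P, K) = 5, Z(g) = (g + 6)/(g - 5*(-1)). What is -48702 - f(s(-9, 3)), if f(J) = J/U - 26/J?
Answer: -44352219/910 ≈ -48739.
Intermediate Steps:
Z(g) = (6 + g)/(5 + g) (Z(g) = (6 + g)/(g + 5) = (6 + g)/(5 + g))
s(P, K) = -5/7 (s(P, K) = -1/7*5 = -5/7)
U = -26/11 (U = -4/3 + (((6 + 6)/(5 + 6) + 2)*(-1))/3 = -4/3 + ((12/11 + 2)*(-1))/3 = -4/3 + ((34/11)*(-1))/3 = -4/3 + (1/3)*(-34/11) = -4/3 - 34/33 = -26/11 ≈ -2.3636)
f(J) = -26/J - 11*J/26 (f(J) = J/(-26/11) - 26/J = J*(-11/26) - 26/J = -11*J/26 - 26/J = -26/J - 11*J/26)
-48702 - f(s(-9, 3)) = -48702 - (-26/(-5/7) - 11/26*(-5/7)) = -48702 - (-26*(-7/5) + 55/182) = -48702 - (182/5 + 55/182) = -48702 - 1*33399/910 = -48702 - 33399/910 = -44352219/910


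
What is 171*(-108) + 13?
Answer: -18455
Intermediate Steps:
171*(-108) + 13 = -18468 + 13 = -18455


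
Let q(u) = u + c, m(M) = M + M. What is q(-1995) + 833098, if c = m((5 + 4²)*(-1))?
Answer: 831061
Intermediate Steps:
m(M) = 2*M
c = -42 (c = 2*((5 + 4²)*(-1)) = 2*((5 + 16)*(-1)) = 2*(21*(-1)) = 2*(-21) = -42)
q(u) = -42 + u (q(u) = u - 42 = -42 + u)
q(-1995) + 833098 = (-42 - 1995) + 833098 = -2037 + 833098 = 831061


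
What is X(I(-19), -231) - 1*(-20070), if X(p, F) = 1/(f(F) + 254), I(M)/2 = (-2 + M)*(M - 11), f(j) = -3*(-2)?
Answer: 5218201/260 ≈ 20070.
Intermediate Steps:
f(j) = 6
I(M) = 2*(-11 + M)*(-2 + M) (I(M) = 2*((-2 + M)*(M - 11)) = 2*((-2 + M)*(-11 + M)) = 2*((-11 + M)*(-2 + M)) = 2*(-11 + M)*(-2 + M))
X(p, F) = 1/260 (X(p, F) = 1/(6 + 254) = 1/260)
X(I(-19), -231) - 1*(-20070) = 1/260 - 1*(-20070) = 1/260 + 20070 = 5218201/260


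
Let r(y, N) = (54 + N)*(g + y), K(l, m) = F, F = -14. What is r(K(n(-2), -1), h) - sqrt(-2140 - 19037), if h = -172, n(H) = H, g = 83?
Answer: -8142 - 3*I*sqrt(2353) ≈ -8142.0 - 145.52*I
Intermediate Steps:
K(l, m) = -14
r(y, N) = (54 + N)*(83 + y)
r(K(n(-2), -1), h) - sqrt(-2140 - 19037) = (4482 + 54*(-14) + 83*(-172) - 172*(-14)) - sqrt(-2140 - 19037) = (4482 - 756 - 14276 + 2408) - sqrt(-21177) = -8142 - 3*I*sqrt(2353)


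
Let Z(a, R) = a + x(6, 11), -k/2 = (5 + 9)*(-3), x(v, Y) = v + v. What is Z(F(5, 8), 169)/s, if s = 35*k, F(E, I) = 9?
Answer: 1/140 ≈ 0.0071429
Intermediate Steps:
x(v, Y) = 2*v
k = 84 (k = -2*(5 + 9)*(-3) = -28*(-3) = -2*(-42) = 84)
Z(a, R) = 12 + a (Z(a, R) = a + 2*6 = a + 12 = 12 + a)
s = 2940 (s = 35*84 = 2940)
Z(F(5, 8), 169)/s = (12 + 9)/2940 = 21*(1/2940) = 1/140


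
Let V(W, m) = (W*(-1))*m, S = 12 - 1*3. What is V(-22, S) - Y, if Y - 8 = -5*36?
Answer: 370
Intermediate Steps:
S = 9 (S = 12 - 3 = 9)
Y = -172 (Y = 8 - 5*36 = 8 - 180 = -172)
V(W, m) = -W*m (V(W, m) = (-W)*m = -W*m)
V(-22, S) - Y = -1*(-22)*9 - 1*(-172) = 198 + 172 = 370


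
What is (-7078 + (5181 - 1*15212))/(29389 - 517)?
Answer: -1901/3208 ≈ -0.59258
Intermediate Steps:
(-7078 + (5181 - 1*15212))/(29389 - 517) = (-7078 + (5181 - 15212))/28872 = (-7078 - 10031)*(1/28872) = -17109*1/28872 = -1901/3208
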